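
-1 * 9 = -9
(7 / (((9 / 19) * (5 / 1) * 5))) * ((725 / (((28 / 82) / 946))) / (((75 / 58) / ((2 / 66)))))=56341954 / 2025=27823.19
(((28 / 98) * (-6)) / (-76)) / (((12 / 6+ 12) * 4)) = 3 / 7448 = 0.00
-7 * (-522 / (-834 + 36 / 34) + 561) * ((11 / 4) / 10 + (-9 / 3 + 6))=-1215427563 / 94400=-12875.29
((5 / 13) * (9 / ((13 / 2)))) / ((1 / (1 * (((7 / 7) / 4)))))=45 / 338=0.13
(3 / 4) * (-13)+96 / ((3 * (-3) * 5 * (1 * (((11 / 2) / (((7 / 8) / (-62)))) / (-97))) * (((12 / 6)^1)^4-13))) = -609319 / 61380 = -9.93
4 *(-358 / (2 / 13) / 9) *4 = -37232 / 9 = -4136.89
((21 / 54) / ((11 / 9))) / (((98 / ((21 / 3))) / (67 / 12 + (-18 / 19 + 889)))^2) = 5930522143 / 4574592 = 1296.40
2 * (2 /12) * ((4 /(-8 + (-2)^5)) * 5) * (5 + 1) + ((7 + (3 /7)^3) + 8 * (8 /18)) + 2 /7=30623 /3087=9.92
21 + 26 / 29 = 635 / 29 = 21.90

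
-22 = -22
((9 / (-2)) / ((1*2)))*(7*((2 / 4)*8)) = -63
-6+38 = 32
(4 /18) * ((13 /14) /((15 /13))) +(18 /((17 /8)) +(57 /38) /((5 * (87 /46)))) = 4103536 /465885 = 8.81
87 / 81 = 29 / 27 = 1.07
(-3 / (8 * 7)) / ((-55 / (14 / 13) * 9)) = 1 / 8580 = 0.00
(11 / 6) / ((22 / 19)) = 19 / 12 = 1.58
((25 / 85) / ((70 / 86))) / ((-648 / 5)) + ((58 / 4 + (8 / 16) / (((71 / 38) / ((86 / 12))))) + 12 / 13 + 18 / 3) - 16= 522286763 / 71174376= 7.34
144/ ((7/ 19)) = 2736/ 7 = 390.86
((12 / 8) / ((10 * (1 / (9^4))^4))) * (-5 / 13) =-5559060566555523 / 52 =-106905010895298.52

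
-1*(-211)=211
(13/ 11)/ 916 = 13/ 10076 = 0.00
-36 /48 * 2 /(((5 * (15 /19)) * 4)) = -19 /200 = -0.10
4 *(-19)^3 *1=-27436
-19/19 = -1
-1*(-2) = 2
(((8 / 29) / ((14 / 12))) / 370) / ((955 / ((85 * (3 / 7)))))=1224 / 50211035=0.00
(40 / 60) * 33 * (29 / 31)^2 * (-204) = -3774408 / 961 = -3927.58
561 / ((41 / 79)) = 44319 / 41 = 1080.95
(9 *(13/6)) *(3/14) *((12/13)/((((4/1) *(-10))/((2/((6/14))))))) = -9/20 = -0.45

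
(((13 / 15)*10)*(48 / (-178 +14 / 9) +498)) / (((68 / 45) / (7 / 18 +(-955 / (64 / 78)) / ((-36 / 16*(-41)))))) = -77270862565 / 2213672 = -34906.19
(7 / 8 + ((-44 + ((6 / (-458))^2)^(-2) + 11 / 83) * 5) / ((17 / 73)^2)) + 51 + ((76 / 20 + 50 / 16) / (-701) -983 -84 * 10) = 85267386753087012283 / 27240116940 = 3130213682.30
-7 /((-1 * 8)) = 7 /8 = 0.88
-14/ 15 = -0.93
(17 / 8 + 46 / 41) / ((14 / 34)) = 18105 / 2296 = 7.89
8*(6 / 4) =12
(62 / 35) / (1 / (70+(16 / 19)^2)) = 1582612 / 12635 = 125.26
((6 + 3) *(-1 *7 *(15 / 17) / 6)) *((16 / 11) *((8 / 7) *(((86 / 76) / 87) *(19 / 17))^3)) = -3180280 / 67220791077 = -0.00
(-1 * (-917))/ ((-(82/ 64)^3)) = -30048256/ 68921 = -435.98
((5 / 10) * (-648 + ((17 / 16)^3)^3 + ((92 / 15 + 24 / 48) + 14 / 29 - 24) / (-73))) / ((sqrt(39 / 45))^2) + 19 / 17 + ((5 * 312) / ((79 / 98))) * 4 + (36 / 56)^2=1834376524079518989062261 / 248912176655561129984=7369.57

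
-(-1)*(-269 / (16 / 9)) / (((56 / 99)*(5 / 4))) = -239679 / 1120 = -214.00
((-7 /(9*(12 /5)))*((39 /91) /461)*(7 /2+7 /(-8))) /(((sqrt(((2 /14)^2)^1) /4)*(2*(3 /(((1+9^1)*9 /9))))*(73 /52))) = -0.03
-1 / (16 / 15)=-15 / 16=-0.94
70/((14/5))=25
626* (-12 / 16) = -939 / 2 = -469.50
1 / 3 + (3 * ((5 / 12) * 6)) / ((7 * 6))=43 / 84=0.51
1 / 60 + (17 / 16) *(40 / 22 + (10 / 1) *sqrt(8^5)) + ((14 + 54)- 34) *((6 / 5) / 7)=3593 / 462 + 1360 *sqrt(2)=1931.11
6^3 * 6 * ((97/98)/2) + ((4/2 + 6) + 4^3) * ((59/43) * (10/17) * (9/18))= 670.44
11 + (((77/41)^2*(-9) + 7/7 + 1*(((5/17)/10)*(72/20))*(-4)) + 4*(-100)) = -60035581/142885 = -420.17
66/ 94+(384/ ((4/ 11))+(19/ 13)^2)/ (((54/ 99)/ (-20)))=-924508519/ 23829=-38797.62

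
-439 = -439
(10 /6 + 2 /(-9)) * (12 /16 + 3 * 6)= 325 /12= 27.08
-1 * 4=-4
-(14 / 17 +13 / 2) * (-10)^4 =-1245000 / 17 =-73235.29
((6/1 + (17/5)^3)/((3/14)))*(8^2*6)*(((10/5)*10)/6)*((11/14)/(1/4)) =63788032/75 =850507.09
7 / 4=1.75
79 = 79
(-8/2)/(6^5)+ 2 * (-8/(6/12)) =-62209/1944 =-32.00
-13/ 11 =-1.18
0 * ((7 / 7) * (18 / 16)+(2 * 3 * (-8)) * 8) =0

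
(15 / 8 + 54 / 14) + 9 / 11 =4035 / 616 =6.55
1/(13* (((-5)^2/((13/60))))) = 1/1500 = 0.00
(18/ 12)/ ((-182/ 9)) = -27/ 364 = -0.07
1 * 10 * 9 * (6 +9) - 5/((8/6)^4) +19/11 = 3802009/2816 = 1350.15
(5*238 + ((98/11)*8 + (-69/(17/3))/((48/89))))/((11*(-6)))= -3706177/197472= -18.77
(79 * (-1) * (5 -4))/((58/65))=-5135/58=-88.53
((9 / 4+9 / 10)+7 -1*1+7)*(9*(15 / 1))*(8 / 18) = 969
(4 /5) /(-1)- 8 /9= -76 /45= -1.69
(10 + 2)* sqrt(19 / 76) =6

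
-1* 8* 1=-8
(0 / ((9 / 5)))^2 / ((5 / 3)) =0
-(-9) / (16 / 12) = 27 / 4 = 6.75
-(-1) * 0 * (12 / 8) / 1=0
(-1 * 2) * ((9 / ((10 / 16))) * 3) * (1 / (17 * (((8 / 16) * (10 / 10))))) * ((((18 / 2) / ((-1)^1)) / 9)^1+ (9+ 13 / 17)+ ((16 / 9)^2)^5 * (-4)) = 2375912314016608 / 186607535535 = 12732.13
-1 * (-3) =3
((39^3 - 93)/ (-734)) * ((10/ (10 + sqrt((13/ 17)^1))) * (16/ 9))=-268491200/ 1857387 + 1579360 * sqrt(221)/ 1857387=-131.91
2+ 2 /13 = 28 /13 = 2.15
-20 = -20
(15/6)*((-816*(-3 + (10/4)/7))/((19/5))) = 188700/133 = 1418.80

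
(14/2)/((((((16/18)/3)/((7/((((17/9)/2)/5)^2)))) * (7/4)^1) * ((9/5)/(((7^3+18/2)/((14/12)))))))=128304000/289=443958.48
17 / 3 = 5.67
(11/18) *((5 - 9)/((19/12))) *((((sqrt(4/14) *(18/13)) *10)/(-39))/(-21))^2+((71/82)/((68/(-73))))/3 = -321704966057/1037872238312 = -0.31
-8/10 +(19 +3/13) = 1198/65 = 18.43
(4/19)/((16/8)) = 0.11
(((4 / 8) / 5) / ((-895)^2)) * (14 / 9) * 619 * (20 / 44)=4333 / 79301475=0.00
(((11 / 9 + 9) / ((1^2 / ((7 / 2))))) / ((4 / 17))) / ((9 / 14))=19159 / 81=236.53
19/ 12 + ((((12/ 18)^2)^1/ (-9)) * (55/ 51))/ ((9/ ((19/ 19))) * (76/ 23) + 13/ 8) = 150824753/ 95360004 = 1.58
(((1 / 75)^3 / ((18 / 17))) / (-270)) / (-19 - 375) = 0.00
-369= -369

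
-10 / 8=-5 / 4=-1.25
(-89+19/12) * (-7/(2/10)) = 36715/12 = 3059.58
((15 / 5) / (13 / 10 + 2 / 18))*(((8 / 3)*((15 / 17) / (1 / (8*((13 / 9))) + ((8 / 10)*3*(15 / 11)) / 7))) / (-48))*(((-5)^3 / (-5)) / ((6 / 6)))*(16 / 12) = -20020000 / 3193161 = -6.27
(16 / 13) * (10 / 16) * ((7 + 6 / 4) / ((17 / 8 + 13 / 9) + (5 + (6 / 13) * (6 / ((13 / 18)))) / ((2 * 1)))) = 79560 / 97181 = 0.82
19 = 19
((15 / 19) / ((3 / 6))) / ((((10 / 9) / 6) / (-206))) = -33372 / 19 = -1756.42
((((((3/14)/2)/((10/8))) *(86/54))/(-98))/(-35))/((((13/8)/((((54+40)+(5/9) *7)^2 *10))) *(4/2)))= 133499692/113771385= 1.17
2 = 2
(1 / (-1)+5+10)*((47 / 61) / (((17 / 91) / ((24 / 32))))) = 89817 / 2074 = 43.31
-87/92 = -0.95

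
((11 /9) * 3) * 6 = 22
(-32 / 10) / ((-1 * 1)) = 16 / 5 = 3.20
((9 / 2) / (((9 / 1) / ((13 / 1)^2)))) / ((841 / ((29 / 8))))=169 / 464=0.36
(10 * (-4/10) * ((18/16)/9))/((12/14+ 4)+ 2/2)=-7/82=-0.09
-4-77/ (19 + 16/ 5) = -829/ 111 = -7.47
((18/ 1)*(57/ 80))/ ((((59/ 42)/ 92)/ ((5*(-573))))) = -2406396.05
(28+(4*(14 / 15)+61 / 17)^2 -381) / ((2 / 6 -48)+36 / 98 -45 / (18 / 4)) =953938664 / 182568525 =5.23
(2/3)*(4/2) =4/3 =1.33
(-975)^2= 950625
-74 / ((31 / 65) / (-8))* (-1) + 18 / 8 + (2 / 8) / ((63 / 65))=-2419342 / 1953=-1238.78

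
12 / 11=1.09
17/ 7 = 2.43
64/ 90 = 32/ 45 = 0.71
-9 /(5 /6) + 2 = -44 /5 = -8.80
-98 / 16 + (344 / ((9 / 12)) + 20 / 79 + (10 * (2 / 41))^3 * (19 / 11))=651142897369 / 1437416376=453.00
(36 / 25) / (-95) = -36 / 2375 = -0.02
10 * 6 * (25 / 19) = 1500 / 19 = 78.95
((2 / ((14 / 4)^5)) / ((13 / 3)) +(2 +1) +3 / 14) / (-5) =-1404969 / 2184910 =-0.64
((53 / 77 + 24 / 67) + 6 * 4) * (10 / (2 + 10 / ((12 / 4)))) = 1938225 / 41272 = 46.96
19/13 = 1.46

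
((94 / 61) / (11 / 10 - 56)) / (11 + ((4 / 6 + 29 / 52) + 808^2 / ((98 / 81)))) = -479024 / 9209225384157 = -0.00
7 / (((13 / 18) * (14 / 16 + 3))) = 1008 / 403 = 2.50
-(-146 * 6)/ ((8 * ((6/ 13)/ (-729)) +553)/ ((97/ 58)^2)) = 6509343789/ 1469152151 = 4.43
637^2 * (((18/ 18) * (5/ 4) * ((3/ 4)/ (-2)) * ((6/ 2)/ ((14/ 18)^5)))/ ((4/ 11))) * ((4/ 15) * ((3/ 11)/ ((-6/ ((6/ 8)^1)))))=89813529/ 1792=50119.16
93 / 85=1.09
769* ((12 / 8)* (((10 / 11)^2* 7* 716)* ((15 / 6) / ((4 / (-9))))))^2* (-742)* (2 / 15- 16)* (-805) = -130335139097758385437500 / 14641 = -8902065371064707700.12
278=278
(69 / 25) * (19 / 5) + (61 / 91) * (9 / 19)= 2335344 / 216125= 10.81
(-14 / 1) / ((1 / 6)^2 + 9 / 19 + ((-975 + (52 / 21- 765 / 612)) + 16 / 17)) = 284886 / 19785967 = 0.01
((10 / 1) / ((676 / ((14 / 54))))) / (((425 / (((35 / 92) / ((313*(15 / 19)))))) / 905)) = 168511 / 13402407096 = 0.00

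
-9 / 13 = -0.69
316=316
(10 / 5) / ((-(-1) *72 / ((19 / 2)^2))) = 361 / 144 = 2.51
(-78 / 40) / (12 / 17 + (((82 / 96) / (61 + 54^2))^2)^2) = -2.76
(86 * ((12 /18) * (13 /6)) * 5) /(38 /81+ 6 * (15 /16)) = 402480 /3949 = 101.92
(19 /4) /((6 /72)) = 57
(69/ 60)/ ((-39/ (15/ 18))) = -23/ 936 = -0.02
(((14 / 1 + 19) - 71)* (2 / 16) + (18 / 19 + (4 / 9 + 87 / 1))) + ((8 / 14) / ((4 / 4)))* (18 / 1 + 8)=471613 / 4788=98.50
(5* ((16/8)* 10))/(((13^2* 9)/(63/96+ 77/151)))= 140875/1837368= 0.08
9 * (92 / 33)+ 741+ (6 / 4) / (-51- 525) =766.09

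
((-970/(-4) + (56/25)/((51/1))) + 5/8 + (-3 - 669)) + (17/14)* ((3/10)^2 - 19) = -8064509/17850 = -451.79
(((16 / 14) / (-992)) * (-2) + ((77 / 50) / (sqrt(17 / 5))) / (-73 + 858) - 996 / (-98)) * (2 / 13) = 1.56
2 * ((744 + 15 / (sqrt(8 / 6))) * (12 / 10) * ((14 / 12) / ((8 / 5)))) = 105 * sqrt(3) / 8 + 1302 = 1324.73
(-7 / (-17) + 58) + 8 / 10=5033 / 85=59.21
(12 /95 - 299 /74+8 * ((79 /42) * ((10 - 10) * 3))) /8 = -27517 /56240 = -0.49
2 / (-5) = -2 / 5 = -0.40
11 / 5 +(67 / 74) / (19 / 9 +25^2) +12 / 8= 7729651 / 2088280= 3.70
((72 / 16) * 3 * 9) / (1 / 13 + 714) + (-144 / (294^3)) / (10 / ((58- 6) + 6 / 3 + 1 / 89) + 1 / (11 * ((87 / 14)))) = 3880713061184 / 22811437676629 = 0.17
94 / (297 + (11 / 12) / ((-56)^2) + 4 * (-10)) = 0.37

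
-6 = -6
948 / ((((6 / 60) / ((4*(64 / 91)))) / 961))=2332231680 / 91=25628919.56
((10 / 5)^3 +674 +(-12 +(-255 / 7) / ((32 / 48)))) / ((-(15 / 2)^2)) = -3446 / 315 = -10.94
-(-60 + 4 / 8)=119 / 2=59.50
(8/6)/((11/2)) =8/33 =0.24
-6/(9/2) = -4/3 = -1.33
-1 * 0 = 0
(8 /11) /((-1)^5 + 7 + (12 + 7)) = 8 /275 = 0.03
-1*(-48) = 48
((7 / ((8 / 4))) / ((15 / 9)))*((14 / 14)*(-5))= -21 / 2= -10.50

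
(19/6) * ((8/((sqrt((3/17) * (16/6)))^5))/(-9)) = -5491 * sqrt(34)/1728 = -18.53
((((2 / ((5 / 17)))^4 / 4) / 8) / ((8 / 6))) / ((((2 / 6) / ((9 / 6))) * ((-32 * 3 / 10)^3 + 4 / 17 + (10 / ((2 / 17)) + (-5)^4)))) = -1.29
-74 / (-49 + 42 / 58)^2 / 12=-31117 / 11760000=-0.00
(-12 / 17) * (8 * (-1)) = 96 / 17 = 5.65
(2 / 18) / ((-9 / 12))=-4 / 27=-0.15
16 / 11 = 1.45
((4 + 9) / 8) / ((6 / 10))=65 / 24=2.71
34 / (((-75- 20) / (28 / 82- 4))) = 1020 / 779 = 1.31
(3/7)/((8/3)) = 9/56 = 0.16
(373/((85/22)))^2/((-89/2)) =-134676872/643025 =-209.44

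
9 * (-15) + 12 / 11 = -1473 / 11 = -133.91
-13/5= -2.60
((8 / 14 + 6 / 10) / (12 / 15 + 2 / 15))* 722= 44403 / 49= 906.18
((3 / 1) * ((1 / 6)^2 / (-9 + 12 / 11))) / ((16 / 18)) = -0.01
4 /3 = 1.33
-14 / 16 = -0.88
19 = 19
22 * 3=66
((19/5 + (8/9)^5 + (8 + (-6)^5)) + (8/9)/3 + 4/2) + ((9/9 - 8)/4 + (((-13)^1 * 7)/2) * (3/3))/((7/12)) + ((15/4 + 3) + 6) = -9246599561/1180980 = -7829.60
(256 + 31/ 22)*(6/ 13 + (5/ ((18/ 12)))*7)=2627632/ 429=6125.02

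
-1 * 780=-780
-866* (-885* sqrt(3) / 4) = 383205* sqrt(3) / 2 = 331865.26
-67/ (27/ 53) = -3551/ 27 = -131.52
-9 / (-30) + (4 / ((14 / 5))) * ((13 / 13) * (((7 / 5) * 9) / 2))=93 / 10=9.30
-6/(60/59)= -59/10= -5.90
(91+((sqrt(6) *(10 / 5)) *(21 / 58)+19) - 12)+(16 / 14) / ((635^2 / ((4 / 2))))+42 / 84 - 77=21 *sqrt(6) / 29+121370757 / 5645150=23.27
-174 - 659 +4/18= -7495/9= -832.78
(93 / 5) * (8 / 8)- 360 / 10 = -87 / 5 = -17.40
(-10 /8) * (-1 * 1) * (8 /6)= 5 /3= 1.67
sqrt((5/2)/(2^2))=0.79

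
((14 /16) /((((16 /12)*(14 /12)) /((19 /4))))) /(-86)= -171 /5504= -0.03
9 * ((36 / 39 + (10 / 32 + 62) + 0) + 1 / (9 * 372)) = 11009113 / 19344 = 569.12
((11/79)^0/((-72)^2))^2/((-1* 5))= -1/134369280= -0.00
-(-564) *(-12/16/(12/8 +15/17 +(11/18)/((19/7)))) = -1229661/7580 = -162.22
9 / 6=3 / 2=1.50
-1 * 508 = -508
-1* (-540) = 540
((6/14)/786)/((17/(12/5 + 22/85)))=113/1325065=0.00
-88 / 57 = -1.54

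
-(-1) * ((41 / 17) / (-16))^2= 1681 / 73984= 0.02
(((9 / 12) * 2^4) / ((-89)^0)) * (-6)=-72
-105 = -105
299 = 299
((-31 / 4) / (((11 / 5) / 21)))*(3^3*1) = -87885 / 44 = -1997.39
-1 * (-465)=465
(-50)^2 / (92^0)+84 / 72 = 15007 / 6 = 2501.17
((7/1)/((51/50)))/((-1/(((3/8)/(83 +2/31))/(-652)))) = 217/4566608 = 0.00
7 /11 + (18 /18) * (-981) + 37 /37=-10773 /11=-979.36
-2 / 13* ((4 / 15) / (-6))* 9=4 / 65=0.06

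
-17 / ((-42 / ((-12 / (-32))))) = 17 / 112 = 0.15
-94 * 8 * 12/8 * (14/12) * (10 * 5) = -65800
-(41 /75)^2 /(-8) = 1681 /45000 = 0.04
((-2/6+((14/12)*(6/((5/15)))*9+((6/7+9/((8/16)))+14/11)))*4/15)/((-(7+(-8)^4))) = -192928/14216895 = -0.01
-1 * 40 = -40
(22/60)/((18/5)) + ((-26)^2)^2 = 49353419/108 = 456976.10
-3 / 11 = -0.27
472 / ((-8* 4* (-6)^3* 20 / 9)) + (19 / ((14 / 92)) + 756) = 11839133 / 13440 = 880.89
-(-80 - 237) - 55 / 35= 2208 / 7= 315.43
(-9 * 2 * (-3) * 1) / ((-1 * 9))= -6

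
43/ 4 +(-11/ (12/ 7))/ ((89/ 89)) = 13/ 3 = 4.33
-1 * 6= -6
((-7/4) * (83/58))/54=-0.05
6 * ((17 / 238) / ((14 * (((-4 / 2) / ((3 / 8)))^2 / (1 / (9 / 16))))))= 3 / 1568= 0.00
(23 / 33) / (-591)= -23 / 19503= -0.00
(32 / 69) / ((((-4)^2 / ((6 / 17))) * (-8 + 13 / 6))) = -24 / 13685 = -0.00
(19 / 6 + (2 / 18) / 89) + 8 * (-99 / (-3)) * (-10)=-4224205 / 1602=-2636.83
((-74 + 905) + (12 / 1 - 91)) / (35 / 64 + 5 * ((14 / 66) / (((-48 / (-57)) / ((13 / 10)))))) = 1588224 / 4613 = 344.29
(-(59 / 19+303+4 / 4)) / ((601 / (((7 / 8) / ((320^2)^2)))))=-8169 / 191579029504000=-0.00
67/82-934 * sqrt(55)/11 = 67/82-934 * sqrt(55)/11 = -628.89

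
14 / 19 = 0.74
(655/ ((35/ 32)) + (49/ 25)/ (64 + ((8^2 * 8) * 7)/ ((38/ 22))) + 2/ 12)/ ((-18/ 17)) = -217273456367/ 384048000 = -565.75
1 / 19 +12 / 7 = 235 / 133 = 1.77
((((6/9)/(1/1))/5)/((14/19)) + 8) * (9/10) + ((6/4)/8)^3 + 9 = 11733621/716800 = 16.37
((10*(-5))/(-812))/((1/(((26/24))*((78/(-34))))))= -4225/27608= -0.15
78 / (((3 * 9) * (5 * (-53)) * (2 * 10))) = -13 / 23850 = -0.00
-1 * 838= -838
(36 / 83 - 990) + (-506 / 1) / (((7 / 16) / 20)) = -14014298 / 581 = -24120.99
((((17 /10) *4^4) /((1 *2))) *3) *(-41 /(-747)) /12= 11152 /3735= 2.99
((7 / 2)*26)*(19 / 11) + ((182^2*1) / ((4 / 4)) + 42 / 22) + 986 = 376960 / 11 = 34269.09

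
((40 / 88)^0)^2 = 1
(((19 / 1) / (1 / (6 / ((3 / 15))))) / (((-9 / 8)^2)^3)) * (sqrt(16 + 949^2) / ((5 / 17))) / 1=169345024 * sqrt(900617) / 177147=907211.84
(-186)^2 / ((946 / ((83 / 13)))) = 1435734 / 6149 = 233.49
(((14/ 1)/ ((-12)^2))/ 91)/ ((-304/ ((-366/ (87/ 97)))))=5917/ 4125888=0.00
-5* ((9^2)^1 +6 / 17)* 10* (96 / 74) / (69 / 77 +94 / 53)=-2709131040 / 1370591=-1976.62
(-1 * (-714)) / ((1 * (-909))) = -238 / 303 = -0.79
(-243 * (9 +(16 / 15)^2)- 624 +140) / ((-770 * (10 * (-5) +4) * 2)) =-73687 / 1771000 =-0.04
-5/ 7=-0.71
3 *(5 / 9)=5 / 3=1.67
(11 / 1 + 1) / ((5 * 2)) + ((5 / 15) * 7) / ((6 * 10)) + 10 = 2023 / 180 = 11.24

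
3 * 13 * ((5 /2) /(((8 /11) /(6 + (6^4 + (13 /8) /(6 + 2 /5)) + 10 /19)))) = 13592270835 /77824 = 174653.97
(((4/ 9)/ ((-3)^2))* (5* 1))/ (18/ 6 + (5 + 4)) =5/ 243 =0.02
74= 74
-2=-2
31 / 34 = 0.91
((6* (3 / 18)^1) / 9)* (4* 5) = 20 / 9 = 2.22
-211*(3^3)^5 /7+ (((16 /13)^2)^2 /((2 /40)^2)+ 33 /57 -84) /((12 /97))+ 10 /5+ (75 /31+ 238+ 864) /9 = -1833519710378491043 /4239252108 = -432510184.27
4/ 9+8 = 76/ 9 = 8.44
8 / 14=4 / 7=0.57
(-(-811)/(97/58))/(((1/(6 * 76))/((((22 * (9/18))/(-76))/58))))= -53526/97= -551.81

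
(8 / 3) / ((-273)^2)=8 / 223587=0.00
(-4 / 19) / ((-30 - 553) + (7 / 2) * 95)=8 / 9519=0.00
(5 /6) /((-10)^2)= 1 /120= 0.01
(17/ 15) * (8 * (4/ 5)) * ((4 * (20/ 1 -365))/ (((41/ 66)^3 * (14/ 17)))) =-122303098368/ 2412235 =-50701.15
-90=-90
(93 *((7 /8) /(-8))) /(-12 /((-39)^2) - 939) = 47151 /4352704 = 0.01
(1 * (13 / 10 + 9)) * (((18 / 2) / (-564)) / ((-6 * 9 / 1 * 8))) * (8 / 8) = 103 / 270720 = 0.00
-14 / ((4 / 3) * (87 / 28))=-98 / 29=-3.38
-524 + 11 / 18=-9421 / 18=-523.39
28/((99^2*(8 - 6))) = 14/9801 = 0.00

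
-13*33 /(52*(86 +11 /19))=-627 /6580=-0.10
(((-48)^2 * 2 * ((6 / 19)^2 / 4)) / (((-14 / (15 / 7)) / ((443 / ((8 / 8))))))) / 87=-45930240 / 512981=-89.54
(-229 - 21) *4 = -1000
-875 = -875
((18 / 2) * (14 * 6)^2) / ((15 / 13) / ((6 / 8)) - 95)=-10192 / 15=-679.47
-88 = -88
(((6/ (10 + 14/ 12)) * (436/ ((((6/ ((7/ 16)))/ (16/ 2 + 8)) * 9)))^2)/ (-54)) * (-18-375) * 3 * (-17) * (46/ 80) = -366307.70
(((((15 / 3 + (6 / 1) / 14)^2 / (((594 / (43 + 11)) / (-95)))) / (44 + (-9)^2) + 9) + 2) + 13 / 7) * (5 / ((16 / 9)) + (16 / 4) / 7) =27631753 / 754600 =36.62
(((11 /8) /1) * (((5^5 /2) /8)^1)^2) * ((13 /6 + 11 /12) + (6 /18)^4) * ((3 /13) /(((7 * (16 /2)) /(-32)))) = -107744140625 /5031936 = -21412.06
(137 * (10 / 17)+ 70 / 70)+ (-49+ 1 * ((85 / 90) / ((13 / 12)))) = 22184 / 663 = 33.46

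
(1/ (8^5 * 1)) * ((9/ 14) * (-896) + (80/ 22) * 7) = -0.02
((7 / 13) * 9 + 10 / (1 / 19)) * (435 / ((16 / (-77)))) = -407898.25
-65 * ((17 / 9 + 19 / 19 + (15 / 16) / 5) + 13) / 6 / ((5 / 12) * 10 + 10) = -12.29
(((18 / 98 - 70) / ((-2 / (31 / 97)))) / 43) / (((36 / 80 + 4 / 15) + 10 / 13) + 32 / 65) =41359890 / 315356797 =0.13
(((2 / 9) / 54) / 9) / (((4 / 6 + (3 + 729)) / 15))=5 / 534114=0.00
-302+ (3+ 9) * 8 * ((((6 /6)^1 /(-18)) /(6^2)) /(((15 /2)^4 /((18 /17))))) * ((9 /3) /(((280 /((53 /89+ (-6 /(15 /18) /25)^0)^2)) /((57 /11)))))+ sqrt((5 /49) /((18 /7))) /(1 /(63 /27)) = -264204614586106 /874849696875+ sqrt(70) /18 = -301.54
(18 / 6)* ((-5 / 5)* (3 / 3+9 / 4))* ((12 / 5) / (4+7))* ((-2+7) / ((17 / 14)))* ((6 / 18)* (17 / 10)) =-273 / 55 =-4.96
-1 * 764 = -764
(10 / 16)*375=1875 / 8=234.38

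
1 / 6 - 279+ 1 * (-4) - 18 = -1805 / 6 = -300.83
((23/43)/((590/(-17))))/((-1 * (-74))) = -391/1877380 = -0.00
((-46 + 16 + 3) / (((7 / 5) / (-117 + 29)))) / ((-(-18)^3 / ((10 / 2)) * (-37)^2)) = 275 / 258741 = 0.00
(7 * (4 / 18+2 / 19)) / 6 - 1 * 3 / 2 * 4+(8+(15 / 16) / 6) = 41669 / 16416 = 2.54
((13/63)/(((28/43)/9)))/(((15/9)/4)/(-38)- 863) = -63726/19283117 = -0.00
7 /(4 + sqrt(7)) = 28 /9-7 * sqrt(7) /9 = 1.05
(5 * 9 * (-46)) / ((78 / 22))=-7590 / 13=-583.85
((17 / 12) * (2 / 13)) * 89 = 1513 / 78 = 19.40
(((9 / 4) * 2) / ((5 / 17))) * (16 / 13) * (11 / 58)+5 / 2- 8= -7271 / 3770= -1.93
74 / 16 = 4.62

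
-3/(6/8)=-4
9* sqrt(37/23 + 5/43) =9* sqrt(1687234)/989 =11.82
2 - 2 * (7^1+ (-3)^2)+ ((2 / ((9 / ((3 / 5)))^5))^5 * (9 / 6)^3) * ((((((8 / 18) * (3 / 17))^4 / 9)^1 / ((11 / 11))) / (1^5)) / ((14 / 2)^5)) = -287112685170255452018085122108459472655226 / 9570422839008515067269504070281982421875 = -30.00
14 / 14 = 1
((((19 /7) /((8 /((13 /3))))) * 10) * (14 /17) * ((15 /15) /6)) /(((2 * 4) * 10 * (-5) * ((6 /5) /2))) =-247 /29376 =-0.01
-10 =-10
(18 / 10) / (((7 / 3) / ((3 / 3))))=27 / 35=0.77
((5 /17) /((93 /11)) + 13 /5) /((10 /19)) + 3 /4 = 910039 /158100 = 5.76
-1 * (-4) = 4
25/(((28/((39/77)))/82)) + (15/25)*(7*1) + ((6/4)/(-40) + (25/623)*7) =41.53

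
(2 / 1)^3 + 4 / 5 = 8.80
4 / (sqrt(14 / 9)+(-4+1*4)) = 6*sqrt(14) / 7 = 3.21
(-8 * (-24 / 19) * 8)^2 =2359296 / 361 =6535.45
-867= -867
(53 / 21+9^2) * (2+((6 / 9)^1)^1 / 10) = 172.62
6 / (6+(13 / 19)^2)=2166 / 2335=0.93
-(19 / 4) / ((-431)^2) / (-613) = 19 / 455485972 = 0.00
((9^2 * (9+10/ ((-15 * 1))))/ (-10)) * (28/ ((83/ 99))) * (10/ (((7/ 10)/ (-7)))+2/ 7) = 18657540/ 83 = 224789.64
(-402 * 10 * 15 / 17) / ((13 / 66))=-18008.14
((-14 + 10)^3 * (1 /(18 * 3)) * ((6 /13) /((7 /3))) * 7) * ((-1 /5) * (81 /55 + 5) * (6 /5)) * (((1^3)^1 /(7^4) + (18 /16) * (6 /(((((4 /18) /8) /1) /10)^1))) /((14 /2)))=265863351808 /300425125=884.96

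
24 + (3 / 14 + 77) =1417 / 14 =101.21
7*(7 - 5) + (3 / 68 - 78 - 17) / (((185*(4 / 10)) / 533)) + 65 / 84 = -70712023 / 105672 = -669.17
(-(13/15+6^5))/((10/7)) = -816571/150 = -5443.81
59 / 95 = 0.62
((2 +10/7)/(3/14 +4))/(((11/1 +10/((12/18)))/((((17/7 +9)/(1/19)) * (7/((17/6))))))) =218880/13039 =16.79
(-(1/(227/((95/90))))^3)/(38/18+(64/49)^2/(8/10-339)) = -27848164169/583314825948589656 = -0.00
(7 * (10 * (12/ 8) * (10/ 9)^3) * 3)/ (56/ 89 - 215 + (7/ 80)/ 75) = -6230000000/ 3090781179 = -2.02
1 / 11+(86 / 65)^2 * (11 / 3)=6.51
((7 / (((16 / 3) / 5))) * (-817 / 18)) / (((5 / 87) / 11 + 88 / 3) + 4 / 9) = -27365415 / 2736224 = -10.00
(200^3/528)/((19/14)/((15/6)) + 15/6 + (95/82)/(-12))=5740000000/1116181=5142.54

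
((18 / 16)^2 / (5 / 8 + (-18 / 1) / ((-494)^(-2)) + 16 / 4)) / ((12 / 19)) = -513 / 1124516704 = -0.00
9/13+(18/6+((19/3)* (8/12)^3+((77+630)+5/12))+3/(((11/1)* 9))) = 33035449/46332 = 713.02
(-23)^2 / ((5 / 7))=3703 / 5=740.60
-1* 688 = -688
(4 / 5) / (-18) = -2 / 45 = -0.04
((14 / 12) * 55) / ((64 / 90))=90.23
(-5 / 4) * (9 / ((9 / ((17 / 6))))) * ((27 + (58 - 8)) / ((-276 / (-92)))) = -90.90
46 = 46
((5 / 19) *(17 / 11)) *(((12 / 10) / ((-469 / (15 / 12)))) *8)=-1020 / 98021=-0.01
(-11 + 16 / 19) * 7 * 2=-2702 / 19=-142.21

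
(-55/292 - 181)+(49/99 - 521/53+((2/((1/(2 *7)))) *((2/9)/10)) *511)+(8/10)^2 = 4905553099/38303100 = 128.07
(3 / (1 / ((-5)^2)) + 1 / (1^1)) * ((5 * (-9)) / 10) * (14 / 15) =-1596 / 5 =-319.20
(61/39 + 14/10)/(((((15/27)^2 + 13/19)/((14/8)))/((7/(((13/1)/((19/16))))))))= 138027267/41317120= 3.34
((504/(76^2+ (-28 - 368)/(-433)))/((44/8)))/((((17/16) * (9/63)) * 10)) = 6110496/584703185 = 0.01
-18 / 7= -2.57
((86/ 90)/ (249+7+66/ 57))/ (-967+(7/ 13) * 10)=-10621/ 2748594870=-0.00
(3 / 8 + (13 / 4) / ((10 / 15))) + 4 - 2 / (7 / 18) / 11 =8.78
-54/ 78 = -9/ 13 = -0.69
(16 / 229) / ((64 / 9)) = 9 / 916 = 0.01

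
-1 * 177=-177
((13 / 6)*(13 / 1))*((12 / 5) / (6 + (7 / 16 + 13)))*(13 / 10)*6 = 210912 / 7775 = 27.13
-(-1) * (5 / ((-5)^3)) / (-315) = 1 / 7875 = 0.00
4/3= 1.33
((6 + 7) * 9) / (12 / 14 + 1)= 63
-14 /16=-7 /8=-0.88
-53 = -53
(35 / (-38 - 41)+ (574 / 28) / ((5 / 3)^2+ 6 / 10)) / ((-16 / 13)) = -1756495 / 384256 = -4.57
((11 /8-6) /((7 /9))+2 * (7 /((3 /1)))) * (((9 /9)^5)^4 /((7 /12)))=-2.19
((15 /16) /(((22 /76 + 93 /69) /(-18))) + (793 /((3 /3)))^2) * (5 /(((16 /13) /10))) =25546571.92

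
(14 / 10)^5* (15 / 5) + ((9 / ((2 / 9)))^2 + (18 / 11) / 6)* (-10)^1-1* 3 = -1126956363 / 68750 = -16392.09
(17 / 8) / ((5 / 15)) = 51 / 8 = 6.38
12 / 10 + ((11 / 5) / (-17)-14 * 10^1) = -11809 / 85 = -138.93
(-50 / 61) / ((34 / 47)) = -1175 / 1037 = -1.13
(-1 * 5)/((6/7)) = -35/6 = -5.83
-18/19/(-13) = 18/247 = 0.07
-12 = -12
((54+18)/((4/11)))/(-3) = -66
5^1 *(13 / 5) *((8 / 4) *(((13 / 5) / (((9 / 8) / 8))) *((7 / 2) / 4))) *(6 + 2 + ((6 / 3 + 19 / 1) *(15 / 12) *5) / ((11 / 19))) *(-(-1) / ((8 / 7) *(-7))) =-12216841 / 990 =-12340.24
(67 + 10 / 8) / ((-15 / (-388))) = 8827 / 5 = 1765.40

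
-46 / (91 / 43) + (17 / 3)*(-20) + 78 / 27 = -108256 / 819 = -132.18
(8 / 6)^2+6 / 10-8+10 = 197 / 45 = 4.38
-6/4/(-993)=1/662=0.00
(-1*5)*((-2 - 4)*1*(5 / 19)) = 150 / 19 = 7.89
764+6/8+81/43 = 766.63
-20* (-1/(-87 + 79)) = -5/2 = -2.50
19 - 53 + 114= 80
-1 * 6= -6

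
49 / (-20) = -49 / 20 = -2.45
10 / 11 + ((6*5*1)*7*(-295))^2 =42215827510 / 11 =3837802500.91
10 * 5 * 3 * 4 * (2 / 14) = 600 / 7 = 85.71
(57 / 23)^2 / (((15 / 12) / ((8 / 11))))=103968 / 29095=3.57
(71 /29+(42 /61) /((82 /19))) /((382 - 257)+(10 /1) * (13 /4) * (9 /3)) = 378284 /32275405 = 0.01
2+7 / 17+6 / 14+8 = 1290 / 119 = 10.84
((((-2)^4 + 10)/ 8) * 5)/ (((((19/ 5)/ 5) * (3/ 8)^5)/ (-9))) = -25949.32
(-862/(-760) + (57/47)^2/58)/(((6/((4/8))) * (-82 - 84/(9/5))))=-146257/194745440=-0.00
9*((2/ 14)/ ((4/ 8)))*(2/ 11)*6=216/ 77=2.81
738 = 738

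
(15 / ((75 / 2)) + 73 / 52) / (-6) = -0.30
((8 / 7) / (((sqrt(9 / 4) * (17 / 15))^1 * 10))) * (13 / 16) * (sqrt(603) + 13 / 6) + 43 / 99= 26045 / 47124 + 39 * sqrt(67) / 238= 1.89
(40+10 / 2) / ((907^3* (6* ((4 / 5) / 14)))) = 525 / 2984570572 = 0.00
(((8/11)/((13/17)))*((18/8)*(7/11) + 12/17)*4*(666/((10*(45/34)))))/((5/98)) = 121311456/15125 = 8020.59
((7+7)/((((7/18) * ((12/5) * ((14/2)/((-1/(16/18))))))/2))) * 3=-405/28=-14.46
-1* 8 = -8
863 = 863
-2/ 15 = -0.13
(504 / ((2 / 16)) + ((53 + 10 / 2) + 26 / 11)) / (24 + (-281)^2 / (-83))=-3736328 / 846659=-4.41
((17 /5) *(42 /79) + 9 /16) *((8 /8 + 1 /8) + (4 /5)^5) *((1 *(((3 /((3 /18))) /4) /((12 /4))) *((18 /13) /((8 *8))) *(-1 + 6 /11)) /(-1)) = 14687793261 /289203200000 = 0.05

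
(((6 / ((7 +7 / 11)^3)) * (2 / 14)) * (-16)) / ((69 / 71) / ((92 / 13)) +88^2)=-189002 / 47525430015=-0.00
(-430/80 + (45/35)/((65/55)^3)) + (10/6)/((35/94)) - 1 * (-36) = 13243205/369096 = 35.88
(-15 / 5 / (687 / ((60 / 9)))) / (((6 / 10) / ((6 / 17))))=-200 / 11679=-0.02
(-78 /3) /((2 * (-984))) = 13 /984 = 0.01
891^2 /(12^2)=5513.06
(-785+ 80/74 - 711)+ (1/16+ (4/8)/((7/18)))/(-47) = -291167955/194768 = -1494.95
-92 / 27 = -3.41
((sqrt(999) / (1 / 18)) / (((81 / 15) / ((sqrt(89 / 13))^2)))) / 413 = 890*sqrt(111) / 5369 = 1.75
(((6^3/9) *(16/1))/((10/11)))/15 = 704/25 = 28.16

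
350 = 350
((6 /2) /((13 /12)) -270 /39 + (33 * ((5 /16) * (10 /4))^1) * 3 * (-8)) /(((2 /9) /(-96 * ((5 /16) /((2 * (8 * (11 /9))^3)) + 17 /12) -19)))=30795803335305 /70873088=434520.41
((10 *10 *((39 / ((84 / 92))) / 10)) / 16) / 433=1495 / 24248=0.06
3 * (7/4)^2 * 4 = 147/4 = 36.75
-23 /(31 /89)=-2047 /31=-66.03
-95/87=-1.09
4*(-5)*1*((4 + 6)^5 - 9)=-1999820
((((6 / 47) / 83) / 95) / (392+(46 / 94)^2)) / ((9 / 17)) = 0.00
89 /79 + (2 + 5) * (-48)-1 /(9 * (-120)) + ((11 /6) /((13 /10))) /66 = -371403473 /1109160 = -334.85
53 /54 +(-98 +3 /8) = -20875 /216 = -96.64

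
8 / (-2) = -4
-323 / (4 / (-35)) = 11305 / 4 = 2826.25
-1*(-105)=105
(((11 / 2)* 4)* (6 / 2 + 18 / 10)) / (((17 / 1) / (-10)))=-62.12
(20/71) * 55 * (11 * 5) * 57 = 3448500/71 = 48570.42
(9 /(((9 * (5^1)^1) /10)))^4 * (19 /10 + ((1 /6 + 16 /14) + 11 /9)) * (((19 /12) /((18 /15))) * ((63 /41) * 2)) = 106096 /369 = 287.52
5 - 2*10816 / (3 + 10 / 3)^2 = -192883 / 361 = -534.30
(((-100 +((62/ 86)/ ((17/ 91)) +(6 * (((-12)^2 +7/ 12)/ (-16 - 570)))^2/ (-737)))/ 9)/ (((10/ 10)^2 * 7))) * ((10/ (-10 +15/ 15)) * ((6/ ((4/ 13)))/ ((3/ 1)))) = 4624609567324955/ 419588084993616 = 11.02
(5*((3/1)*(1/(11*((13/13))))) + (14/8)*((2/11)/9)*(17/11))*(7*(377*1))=3742.82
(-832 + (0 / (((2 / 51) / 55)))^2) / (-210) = 416 / 105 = 3.96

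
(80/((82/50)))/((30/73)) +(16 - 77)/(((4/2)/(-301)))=2287603/246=9299.20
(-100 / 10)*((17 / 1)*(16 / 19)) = -2720 / 19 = -143.16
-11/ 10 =-1.10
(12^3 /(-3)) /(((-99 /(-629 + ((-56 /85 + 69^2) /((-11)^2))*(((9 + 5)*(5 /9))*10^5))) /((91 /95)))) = 170531412.21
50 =50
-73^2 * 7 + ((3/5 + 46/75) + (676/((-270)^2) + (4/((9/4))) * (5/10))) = -679808693/18225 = -37300.89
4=4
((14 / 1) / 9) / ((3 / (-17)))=-238 / 27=-8.81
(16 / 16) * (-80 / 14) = -40 / 7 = -5.71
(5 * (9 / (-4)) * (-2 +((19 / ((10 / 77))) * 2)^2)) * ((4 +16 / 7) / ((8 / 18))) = -1907024229 / 140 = -13621601.64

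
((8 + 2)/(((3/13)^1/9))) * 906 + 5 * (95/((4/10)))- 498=708059/2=354029.50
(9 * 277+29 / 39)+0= 97256 / 39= 2493.74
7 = 7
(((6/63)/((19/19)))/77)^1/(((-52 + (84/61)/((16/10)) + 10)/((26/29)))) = -6344/235355967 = -0.00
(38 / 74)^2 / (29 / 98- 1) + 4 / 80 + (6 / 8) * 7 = 4652653 / 944610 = 4.93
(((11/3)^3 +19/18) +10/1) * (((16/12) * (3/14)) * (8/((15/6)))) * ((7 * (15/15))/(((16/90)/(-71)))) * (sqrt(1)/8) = -231389/12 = -19282.42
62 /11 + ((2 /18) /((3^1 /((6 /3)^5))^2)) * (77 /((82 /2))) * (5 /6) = 2786026 /109593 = 25.42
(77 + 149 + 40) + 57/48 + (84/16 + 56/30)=65833/240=274.30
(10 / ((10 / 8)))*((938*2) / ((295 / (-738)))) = -11075904 / 295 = -37545.44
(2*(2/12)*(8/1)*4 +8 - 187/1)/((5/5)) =-505/3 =-168.33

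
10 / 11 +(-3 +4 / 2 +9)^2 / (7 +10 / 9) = 7066 / 803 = 8.80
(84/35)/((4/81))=243/5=48.60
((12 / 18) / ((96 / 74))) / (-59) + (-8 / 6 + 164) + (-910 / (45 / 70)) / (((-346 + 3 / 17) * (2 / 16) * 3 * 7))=12303484967 / 74921976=164.22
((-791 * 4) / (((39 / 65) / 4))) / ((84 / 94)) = -212440 / 9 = -23604.44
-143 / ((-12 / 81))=3861 / 4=965.25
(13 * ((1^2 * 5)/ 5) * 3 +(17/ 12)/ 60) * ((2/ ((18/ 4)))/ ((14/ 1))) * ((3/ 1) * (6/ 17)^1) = 1.31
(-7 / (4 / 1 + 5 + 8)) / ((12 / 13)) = -91 / 204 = -0.45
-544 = -544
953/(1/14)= 13342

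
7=7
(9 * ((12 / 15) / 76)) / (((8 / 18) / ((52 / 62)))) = 1053 / 5890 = 0.18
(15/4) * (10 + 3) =195/4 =48.75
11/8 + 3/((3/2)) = 27/8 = 3.38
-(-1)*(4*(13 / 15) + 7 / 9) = 191 / 45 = 4.24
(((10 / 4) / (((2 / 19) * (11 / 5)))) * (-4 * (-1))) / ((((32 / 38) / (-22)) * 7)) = -161.16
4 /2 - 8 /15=22 /15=1.47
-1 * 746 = -746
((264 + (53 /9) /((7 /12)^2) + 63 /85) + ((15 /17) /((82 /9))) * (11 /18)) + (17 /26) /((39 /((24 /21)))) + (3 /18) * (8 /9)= 879791732159 /3116802780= 282.27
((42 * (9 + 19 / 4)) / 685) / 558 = 77 / 50964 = 0.00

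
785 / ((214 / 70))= 27475 / 107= 256.78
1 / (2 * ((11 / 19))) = 19 / 22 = 0.86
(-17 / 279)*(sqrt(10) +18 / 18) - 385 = -107432 / 279 - 17*sqrt(10) / 279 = -385.25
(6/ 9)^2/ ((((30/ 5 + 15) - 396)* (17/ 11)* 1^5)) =-44/ 57375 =-0.00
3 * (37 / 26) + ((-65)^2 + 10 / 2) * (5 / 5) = 4234.27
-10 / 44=-5 / 22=-0.23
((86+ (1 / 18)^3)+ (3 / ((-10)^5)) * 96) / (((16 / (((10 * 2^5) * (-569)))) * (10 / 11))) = -9809734686983 / 9112500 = -1076514.09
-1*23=-23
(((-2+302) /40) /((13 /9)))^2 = 18225 /676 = 26.96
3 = 3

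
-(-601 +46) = 555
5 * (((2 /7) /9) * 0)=0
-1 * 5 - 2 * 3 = -11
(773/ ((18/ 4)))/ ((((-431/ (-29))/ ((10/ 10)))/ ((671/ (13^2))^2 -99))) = -106583778532/ 110788119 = -962.05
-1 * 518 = -518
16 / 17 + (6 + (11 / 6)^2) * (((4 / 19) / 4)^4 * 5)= 0.94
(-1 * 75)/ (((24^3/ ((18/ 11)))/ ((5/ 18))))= -125/ 50688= -0.00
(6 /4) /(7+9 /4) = 6 /37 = 0.16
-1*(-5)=5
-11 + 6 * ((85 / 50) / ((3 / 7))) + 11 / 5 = 15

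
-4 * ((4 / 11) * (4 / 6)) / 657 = -0.00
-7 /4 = -1.75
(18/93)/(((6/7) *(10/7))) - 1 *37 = -11421/310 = -36.84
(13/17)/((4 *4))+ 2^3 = 2189/272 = 8.05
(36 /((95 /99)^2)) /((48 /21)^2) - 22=-8384959 /577600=-14.52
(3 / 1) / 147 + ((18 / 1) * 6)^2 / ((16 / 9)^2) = 2893417 / 784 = 3690.58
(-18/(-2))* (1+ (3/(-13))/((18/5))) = 219/26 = 8.42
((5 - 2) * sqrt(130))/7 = 3 * sqrt(130)/7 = 4.89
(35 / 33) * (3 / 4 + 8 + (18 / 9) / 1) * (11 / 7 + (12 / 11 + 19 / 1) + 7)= 474505 / 1452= 326.79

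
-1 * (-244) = 244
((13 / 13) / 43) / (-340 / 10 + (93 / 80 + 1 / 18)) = -720 / 1014929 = -0.00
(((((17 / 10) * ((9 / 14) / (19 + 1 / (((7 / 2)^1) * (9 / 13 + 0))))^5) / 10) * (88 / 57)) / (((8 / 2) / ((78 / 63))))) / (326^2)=941819208759 / 30939202378843132688675200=0.00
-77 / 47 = -1.64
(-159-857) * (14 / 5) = -14224 / 5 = -2844.80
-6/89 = -0.07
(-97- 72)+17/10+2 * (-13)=-1933/10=-193.30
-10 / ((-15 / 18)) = 12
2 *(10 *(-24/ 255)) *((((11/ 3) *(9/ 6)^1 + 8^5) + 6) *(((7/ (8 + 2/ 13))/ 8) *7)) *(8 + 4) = -501132996/ 901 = -556196.44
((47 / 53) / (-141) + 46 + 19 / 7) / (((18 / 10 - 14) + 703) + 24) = 135530 / 1988931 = 0.07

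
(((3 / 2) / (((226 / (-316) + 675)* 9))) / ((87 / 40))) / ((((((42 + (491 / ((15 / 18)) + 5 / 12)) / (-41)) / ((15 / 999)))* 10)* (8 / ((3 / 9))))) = -161950 / 350905387299057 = -0.00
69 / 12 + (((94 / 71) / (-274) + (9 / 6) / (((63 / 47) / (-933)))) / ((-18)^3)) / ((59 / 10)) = 5.78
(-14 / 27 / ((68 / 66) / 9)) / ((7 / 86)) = -946 / 17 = -55.65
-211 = -211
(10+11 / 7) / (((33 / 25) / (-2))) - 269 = -22063 / 77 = -286.53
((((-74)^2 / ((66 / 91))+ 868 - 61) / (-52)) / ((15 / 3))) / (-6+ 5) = 275789 / 8580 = 32.14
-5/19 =-0.26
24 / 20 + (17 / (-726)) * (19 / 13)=55013 / 47190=1.17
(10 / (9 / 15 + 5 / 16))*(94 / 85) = 15040 / 1241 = 12.12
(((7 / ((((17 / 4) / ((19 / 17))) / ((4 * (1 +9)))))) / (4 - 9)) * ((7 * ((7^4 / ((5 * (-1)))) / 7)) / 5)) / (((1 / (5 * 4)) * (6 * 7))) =2919616 / 4335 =673.50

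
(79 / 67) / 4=79 / 268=0.29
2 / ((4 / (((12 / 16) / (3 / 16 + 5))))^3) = 54 / 571787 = 0.00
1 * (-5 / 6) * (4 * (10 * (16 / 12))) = -400 / 9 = -44.44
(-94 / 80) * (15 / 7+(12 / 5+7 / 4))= -41407 / 5600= -7.39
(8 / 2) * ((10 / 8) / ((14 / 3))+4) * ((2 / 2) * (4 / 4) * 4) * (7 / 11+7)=5736 / 11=521.45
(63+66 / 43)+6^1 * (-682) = -173181 / 43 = -4027.47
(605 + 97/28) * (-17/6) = -96543/56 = -1723.98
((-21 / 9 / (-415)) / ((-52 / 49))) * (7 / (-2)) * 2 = 0.04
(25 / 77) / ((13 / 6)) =150 / 1001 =0.15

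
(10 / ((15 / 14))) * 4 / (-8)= -14 / 3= -4.67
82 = 82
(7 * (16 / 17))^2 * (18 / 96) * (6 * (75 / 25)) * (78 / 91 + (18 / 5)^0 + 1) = 120960 / 289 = 418.55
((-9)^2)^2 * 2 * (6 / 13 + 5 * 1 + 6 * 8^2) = 66436686 / 13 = 5110514.31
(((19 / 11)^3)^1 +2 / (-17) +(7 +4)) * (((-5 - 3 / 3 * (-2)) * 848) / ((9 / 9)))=-923059872 / 22627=-40794.62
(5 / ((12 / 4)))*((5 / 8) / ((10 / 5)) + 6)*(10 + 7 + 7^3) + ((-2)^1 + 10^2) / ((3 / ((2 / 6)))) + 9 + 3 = 68587 / 18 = 3810.39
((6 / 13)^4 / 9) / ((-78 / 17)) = -408 / 371293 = -0.00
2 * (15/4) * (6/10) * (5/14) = 45/28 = 1.61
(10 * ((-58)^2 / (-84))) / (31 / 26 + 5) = -218660 / 3381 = -64.67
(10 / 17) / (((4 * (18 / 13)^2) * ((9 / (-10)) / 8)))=-8450 / 12393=-0.68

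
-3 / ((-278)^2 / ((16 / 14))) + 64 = 8655802 / 135247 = 64.00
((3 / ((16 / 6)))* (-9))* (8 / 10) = -81 / 10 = -8.10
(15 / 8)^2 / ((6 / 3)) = 225 / 128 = 1.76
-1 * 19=-19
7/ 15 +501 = 7522/ 15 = 501.47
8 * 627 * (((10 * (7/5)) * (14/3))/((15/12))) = 1310848/5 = 262169.60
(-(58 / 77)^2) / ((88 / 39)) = -32799 / 130438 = -0.25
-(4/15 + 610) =-610.27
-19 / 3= -6.33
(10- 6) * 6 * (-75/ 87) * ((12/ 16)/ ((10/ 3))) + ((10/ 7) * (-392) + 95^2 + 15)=245785/ 29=8475.34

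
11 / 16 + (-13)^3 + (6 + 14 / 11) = -2189.04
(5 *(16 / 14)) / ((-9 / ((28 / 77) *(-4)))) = 640 / 693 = 0.92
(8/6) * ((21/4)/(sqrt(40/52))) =7 * sqrt(130)/10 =7.98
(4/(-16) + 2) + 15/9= 41/12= 3.42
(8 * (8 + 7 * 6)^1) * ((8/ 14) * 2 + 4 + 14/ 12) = 53000/ 21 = 2523.81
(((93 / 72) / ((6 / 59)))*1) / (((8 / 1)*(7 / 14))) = 1829 / 576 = 3.18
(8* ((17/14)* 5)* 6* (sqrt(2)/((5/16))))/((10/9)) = 29376* sqrt(2)/35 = 1186.97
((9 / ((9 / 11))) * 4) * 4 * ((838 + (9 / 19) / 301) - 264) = 577757840 / 5719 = 101024.28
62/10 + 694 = 3501/5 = 700.20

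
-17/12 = -1.42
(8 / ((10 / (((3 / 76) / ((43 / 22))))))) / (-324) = -0.00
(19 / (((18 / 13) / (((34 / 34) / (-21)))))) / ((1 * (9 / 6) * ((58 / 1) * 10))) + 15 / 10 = 493043 / 328860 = 1.50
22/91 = 0.24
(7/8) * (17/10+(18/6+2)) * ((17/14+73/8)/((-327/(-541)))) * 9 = 902.54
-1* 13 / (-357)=13 / 357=0.04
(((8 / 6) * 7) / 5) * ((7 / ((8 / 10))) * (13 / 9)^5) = 18193357 / 177147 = 102.70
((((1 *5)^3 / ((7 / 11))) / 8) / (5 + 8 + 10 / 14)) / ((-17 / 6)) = -1375 / 2176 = -0.63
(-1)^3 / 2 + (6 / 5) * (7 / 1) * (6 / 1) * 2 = 1003 / 10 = 100.30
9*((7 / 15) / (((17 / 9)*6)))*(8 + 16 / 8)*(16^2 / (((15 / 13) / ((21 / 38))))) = 733824 / 1615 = 454.38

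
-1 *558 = -558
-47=-47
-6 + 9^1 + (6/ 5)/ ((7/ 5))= 27/ 7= 3.86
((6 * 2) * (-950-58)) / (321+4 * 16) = -1728 / 55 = -31.42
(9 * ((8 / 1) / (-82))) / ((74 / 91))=-1638 / 1517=-1.08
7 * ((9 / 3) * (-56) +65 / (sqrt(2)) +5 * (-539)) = -20041 +455 * sqrt(2) / 2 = -19719.27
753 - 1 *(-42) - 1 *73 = 722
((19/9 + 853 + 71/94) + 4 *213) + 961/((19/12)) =37208317/16074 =2314.81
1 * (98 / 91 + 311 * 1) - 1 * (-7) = 4148 / 13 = 319.08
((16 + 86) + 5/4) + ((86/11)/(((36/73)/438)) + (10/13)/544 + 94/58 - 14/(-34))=23853925525/3383952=7049.13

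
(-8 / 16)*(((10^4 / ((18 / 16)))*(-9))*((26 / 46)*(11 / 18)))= 2860000 / 207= 13816.43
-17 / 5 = -3.40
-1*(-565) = 565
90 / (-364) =-45 / 182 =-0.25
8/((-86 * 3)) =-4/129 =-0.03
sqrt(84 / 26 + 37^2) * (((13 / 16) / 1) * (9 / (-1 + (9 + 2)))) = 9 * sqrt(231907) / 160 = 27.09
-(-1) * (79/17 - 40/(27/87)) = -19009/153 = -124.24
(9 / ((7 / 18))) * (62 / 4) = 2511 / 7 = 358.71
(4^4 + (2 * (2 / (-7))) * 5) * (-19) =-33668 / 7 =-4809.71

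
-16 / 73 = -0.22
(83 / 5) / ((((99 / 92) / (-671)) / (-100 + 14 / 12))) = 138108514 / 135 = 1023026.03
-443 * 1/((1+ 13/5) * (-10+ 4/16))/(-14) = -2215/2457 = -0.90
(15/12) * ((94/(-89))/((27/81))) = -3.96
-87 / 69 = -29 / 23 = -1.26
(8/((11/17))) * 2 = 272/11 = 24.73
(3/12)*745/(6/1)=745/24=31.04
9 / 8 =1.12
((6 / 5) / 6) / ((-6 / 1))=-1 / 30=-0.03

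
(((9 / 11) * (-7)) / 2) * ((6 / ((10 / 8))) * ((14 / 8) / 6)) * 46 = -10143 / 55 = -184.42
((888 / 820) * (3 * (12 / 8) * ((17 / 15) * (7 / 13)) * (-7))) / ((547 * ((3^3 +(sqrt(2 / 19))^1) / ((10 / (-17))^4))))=-3348248400 / 19837169982487 +6526800 * sqrt(38) / 19837169982487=-0.00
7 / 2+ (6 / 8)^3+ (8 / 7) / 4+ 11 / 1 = 6813 / 448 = 15.21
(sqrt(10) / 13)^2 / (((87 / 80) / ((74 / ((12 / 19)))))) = 281200 / 44109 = 6.38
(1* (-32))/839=-32/839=-0.04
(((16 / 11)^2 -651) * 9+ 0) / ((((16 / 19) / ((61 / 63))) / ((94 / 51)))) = -12376.29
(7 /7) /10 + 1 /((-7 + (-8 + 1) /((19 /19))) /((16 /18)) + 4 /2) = 3 /110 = 0.03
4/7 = 0.57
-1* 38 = -38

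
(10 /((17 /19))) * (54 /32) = 2565 /136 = 18.86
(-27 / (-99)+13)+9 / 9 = 157 / 11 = 14.27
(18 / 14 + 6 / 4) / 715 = 0.00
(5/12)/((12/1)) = 5/144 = 0.03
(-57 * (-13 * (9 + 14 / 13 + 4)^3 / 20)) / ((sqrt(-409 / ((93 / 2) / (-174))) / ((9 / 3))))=1047971277 * sqrt(367691) / 80180360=7925.43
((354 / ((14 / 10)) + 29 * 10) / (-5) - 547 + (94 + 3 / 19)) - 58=-82382 / 133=-619.41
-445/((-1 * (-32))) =-445/32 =-13.91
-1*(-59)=59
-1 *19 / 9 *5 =-95 / 9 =-10.56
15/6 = 2.50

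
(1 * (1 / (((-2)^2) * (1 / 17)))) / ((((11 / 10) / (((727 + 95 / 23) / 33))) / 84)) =20011040 / 2783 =7190.46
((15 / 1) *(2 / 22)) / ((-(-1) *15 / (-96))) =-96 / 11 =-8.73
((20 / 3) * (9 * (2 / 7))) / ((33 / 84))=43.64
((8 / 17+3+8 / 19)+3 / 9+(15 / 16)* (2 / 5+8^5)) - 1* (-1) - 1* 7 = 238130587 / 7752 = 30718.60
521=521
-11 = -11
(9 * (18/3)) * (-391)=-21114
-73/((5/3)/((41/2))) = -8979/10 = -897.90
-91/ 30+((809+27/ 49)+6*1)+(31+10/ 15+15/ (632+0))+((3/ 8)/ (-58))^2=10553582793977/ 12501162240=844.21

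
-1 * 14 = -14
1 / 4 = 0.25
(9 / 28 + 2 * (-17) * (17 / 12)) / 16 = -4019 / 1344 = -2.99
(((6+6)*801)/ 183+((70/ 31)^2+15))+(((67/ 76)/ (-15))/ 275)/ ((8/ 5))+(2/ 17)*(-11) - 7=64.33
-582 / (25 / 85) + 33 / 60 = -7913 / 4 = -1978.25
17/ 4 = 4.25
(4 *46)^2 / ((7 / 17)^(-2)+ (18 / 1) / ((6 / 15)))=829472 / 1247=665.17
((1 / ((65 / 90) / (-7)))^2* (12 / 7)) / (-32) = -1701 / 338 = -5.03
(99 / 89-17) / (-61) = 1414 / 5429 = 0.26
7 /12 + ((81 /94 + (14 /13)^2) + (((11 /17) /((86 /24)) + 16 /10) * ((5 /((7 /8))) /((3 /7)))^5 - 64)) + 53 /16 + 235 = 16942770569956567 /22575022704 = 750509.57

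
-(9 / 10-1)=1 / 10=0.10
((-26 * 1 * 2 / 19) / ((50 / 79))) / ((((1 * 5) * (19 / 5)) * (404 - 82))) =-1027 / 1453025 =-0.00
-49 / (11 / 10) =-490 / 11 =-44.55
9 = 9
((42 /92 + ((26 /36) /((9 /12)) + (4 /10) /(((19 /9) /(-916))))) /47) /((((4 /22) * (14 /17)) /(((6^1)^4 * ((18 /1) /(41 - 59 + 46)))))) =-102548274939 /5032055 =-20379.01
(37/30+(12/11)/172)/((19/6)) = 17591/44935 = 0.39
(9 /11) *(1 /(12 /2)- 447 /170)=-1884 /935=-2.01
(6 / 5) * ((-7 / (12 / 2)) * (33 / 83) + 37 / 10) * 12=46.60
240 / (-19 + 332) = 240 / 313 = 0.77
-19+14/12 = -107/6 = -17.83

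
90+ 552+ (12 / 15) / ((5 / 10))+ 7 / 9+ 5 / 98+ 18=2921311 / 4410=662.43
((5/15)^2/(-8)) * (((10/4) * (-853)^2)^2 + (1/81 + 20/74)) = -45956150770.92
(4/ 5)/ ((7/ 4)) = 16/ 35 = 0.46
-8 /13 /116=-2 /377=-0.01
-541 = -541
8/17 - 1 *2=-26/17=-1.53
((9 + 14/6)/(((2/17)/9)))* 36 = 31212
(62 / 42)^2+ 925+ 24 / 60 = 2045312 / 2205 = 927.58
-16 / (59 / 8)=-128 / 59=-2.17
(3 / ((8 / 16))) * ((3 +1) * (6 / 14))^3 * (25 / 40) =6480 / 343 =18.89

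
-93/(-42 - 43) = 93/85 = 1.09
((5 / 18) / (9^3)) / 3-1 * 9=-354289 / 39366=-9.00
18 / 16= 9 / 8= 1.12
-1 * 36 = -36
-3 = -3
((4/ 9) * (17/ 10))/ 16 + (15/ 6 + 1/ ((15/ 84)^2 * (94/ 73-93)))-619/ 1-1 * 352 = -11674945129/ 12051000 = -968.79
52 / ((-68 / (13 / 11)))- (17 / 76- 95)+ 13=1518873 / 14212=106.87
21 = 21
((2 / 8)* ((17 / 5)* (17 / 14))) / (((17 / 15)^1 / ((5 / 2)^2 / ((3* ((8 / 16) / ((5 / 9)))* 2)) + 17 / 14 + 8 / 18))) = 36193 / 14112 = 2.56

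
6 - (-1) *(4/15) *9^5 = 78762/5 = 15752.40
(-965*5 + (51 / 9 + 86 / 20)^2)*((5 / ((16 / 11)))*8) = -46784089 / 360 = -129955.80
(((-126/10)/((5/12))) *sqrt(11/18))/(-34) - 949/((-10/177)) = 63 *sqrt(22)/425+ 167973/10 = 16798.00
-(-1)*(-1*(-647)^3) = 270840023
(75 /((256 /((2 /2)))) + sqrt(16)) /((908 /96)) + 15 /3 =39617 /7264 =5.45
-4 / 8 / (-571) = 1 / 1142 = 0.00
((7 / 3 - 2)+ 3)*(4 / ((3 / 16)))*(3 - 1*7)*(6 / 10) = -512 / 3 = -170.67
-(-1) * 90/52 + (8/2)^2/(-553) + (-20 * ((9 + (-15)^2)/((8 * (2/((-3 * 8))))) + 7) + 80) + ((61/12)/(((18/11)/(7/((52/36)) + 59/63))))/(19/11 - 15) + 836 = 1988469123215/255051342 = 7796.35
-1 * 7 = -7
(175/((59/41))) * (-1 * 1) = -121.61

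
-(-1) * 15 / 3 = 5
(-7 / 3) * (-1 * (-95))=-221.67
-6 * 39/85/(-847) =234/71995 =0.00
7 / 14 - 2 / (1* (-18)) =11 / 18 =0.61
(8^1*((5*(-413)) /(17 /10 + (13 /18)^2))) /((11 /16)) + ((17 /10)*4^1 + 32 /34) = -616454482 /57035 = -10808.35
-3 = -3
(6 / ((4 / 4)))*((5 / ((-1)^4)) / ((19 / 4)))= 120 / 19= 6.32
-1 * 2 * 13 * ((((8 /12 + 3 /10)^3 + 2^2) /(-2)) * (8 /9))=1721057 /30375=56.66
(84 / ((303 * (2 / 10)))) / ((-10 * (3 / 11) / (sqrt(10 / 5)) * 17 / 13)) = -2002 * sqrt(2) / 5151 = -0.55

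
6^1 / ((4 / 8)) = 12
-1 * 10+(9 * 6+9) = 53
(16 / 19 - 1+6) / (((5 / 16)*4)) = 4.67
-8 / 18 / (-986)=2 / 4437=0.00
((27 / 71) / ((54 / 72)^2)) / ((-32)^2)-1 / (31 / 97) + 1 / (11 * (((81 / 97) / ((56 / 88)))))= -4223409019 / 1380608064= -3.06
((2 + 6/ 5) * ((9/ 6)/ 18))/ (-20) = -1/ 75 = -0.01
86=86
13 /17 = 0.76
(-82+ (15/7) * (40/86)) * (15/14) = -182865/2107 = -86.79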